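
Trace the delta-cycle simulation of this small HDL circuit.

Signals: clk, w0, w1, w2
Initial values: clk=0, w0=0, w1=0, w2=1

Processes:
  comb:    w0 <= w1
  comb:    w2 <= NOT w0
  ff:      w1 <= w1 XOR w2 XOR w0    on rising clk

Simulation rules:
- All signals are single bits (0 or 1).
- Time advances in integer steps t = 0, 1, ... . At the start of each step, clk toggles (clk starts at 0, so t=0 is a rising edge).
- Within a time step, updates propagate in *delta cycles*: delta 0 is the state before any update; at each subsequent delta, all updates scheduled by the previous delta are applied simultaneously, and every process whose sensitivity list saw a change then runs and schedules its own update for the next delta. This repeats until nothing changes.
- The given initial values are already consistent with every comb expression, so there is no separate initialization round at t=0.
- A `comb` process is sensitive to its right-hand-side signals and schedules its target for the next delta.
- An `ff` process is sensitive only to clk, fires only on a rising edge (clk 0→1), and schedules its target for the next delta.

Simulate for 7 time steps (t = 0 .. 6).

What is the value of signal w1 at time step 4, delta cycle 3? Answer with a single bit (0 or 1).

t0.Δ0 clk=0 w0=0 w2=1 w1=0
t0.Δ1 clk=1 w0=0 w2=1 w1=0
t0.Δ2 clk=1 w0=0 w2=1 w1=1
t0.Δ3 clk=1 w0=1 w2=1 w1=1
t0.Δ4 clk=1 w0=1 w2=0 w1=1
t1.Δ0 clk=1 w0=1 w2=0 w1=1
t1.Δ1 clk=0 w0=1 w2=0 w1=1
t2.Δ0 clk=0 w0=1 w2=0 w1=1
t2.Δ1 clk=1 w0=1 w2=0 w1=1
t2.Δ2 clk=1 w0=1 w2=0 w1=0
t2.Δ3 clk=1 w0=0 w2=0 w1=0
t2.Δ4 clk=1 w0=0 w2=1 w1=0
t3.Δ0 clk=1 w0=0 w2=1 w1=0
t3.Δ1 clk=0 w0=0 w2=1 w1=0
t4.Δ0 clk=0 w0=0 w2=1 w1=0
t4.Δ1 clk=1 w0=0 w2=1 w1=0
t4.Δ2 clk=1 w0=0 w2=1 w1=1
t4.Δ3 clk=1 w0=1 w2=1 w1=1
t4.Δ4 clk=1 w0=1 w2=0 w1=1
t5.Δ0 clk=1 w0=1 w2=0 w1=1
t5.Δ1 clk=0 w0=1 w2=0 w1=1
t6.Δ0 clk=0 w0=1 w2=0 w1=1
t6.Δ1 clk=1 w0=1 w2=0 w1=1
t6.Δ2 clk=1 w0=1 w2=0 w1=0
t6.Δ3 clk=1 w0=0 w2=0 w1=0
t6.Δ4 clk=1 w0=0 w2=1 w1=0

1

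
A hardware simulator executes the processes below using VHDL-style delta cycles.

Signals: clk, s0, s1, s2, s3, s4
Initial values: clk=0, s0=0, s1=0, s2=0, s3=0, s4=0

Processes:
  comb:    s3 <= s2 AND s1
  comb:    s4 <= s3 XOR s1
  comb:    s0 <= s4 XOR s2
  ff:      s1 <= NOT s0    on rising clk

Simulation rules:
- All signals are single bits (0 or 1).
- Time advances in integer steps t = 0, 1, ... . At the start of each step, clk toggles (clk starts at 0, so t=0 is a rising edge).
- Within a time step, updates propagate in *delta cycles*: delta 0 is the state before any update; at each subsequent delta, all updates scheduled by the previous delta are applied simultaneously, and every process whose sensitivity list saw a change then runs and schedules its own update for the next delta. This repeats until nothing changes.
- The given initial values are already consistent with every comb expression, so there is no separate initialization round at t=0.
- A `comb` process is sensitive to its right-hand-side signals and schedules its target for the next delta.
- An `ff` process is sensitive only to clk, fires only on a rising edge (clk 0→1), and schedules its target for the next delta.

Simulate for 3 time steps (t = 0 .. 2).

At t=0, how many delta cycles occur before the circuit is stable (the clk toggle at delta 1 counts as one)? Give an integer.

[bits: s1,clk,s3,s0,s4,s2]
t=0: Δ0=000000 Δ1=010000 Δ2=110000 Δ3=110010 Δ4=110110 | 4Δ
t=1: Δ0=110110 Δ1=100110 | 1Δ
t=2: Δ0=100110 Δ1=110110 Δ2=010110 Δ3=010100 Δ4=010000 | 4Δ

4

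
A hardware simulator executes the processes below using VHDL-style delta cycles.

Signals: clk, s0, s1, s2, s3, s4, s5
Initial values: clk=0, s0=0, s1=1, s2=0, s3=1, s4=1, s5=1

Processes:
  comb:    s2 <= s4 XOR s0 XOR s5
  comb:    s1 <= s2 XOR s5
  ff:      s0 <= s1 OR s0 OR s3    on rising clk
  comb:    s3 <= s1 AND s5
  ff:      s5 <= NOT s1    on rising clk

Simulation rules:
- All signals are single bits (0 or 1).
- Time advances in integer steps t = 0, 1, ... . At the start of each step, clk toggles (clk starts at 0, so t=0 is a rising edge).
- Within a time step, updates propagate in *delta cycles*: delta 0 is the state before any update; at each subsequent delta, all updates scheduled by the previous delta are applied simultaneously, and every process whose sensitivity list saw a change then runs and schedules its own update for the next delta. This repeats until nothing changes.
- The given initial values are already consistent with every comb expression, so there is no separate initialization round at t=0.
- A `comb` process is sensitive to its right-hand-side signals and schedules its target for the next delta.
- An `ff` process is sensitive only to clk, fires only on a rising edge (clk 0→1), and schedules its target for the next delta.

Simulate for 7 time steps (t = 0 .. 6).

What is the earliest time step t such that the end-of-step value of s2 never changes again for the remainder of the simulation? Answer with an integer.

[bits: s4,s2,s3,s1,s0,s5,clk]
t=0: Δ0=1011010 Δ1=1011011 Δ2=1011101 Δ3=1000101 | 3Δ
t=1: Δ0=1000101 Δ1=1000100 | 1Δ
t=2: Δ0=1000100 Δ1=1000101 Δ2=1000111 Δ3=1101111 Δ4=1110111 Δ5=1100111 | 5Δ
t=3: Δ0=1100111 Δ1=1100110 | 1Δ
t=4: Δ0=1100110 Δ1=1100111 | 1Δ
t=5: Δ0=1100111 Δ1=1100110 | 1Δ
t=6: Δ0=1100110 Δ1=1100111 | 1Δ

2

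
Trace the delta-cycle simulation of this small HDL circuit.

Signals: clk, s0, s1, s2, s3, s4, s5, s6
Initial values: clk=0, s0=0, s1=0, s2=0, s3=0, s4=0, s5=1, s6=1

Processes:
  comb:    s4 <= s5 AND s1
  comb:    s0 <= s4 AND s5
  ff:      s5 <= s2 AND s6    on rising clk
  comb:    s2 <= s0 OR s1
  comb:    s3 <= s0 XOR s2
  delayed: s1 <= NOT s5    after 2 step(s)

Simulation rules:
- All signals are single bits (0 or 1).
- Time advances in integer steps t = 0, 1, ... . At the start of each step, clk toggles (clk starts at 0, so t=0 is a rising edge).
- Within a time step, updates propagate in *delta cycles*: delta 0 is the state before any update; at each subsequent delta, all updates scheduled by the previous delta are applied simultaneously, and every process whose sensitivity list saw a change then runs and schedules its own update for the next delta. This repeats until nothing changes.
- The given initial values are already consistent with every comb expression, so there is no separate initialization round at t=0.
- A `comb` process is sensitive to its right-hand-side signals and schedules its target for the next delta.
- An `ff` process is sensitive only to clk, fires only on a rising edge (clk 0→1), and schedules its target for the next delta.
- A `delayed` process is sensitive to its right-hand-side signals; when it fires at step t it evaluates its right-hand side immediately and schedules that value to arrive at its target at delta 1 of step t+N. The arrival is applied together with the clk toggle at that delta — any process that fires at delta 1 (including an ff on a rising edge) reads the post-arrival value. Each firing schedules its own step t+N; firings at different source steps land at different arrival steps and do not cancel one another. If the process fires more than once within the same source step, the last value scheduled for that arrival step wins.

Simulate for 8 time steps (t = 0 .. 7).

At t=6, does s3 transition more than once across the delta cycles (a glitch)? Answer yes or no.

yes

[bits: s0,s3,clk,s2,s4,s5,s1,s6]
t=0: Δ0=00000101 Δ1=00100101 Δ2=00100001 | 2Δ
t=1: Δ0=00100001 Δ1=00000001 | 1Δ
t=2: Δ0=00000001 Δ1=00100011 Δ2=00110011 Δ3=01110011 | 3Δ
t=3: Δ0=01110011 Δ1=01010011 | 1Δ
t=4: Δ0=01010011 Δ1=01110011 Δ2=01110111 Δ3=01111111 Δ4=11111111 Δ5=10111111 | 5Δ
t=5: Δ0=10111111 Δ1=10011111 | 1Δ
t=6: Δ0=10011111 Δ1=10111101 Δ2=10110101 Δ3=00110101 Δ4=01100101 Δ5=00100101 | 5Δ
t=7: Δ0=00100101 Δ1=00000101 | 1Δ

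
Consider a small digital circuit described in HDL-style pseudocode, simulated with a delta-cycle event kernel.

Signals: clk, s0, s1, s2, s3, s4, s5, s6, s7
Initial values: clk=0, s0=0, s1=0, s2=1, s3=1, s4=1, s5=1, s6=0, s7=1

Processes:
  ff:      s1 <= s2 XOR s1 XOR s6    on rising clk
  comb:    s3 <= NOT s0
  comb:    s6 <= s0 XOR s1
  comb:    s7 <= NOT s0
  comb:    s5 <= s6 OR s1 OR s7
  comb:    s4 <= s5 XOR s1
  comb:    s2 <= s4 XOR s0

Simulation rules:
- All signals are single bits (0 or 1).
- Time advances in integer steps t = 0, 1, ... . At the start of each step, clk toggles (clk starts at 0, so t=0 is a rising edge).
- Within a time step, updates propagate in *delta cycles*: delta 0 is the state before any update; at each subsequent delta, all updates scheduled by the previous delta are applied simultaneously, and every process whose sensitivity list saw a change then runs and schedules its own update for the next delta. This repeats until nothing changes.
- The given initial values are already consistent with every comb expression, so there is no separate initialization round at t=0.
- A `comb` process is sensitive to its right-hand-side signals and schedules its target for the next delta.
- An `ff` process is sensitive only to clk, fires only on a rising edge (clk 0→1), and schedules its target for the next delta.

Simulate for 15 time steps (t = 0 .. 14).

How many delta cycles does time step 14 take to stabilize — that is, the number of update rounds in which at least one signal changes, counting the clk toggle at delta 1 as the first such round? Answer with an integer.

4

t=0 Δ0: s0=0 s3=1 clk=0 s2=1 s7=1 s4=1 s1=0 s6=0 s5=1
  Δ1: clk:0→1
  Δ2: s1:0→1
  Δ3: s4:1→0, s6:0→1
  Δ4: s2:1→0
  (4Δ to stable)
t=1 Δ0: s0=0 s3=1 clk=1 s2=0 s7=1 s4=0 s1=1 s6=1 s5=1
  Δ1: clk:1→0
  (1Δ to stable)
t=2 Δ0: s0=0 s3=1 clk=0 s2=0 s7=1 s4=0 s1=1 s6=1 s5=1
  Δ1: clk:0→1
  Δ2: s1:1→0
  Δ3: s4:0→1, s6:1→0
  Δ4: s2:0→1
  (4Δ to stable)
t=3 Δ0: s0=0 s3=1 clk=1 s2=1 s7=1 s4=1 s1=0 s6=0 s5=1
  Δ1: clk:1→0
  (1Δ to stable)
t=4 Δ0: s0=0 s3=1 clk=0 s2=1 s7=1 s4=1 s1=0 s6=0 s5=1
  Δ1: clk:0→1
  Δ2: s1:0→1
  Δ3: s4:1→0, s6:0→1
  Δ4: s2:1→0
  (4Δ to stable)
t=5 Δ0: s0=0 s3=1 clk=1 s2=0 s7=1 s4=0 s1=1 s6=1 s5=1
  Δ1: clk:1→0
  (1Δ to stable)
t=6 Δ0: s0=0 s3=1 clk=0 s2=0 s7=1 s4=0 s1=1 s6=1 s5=1
  Δ1: clk:0→1
  Δ2: s1:1→0
  Δ3: s4:0→1, s6:1→0
  Δ4: s2:0→1
  (4Δ to stable)
t=7 Δ0: s0=0 s3=1 clk=1 s2=1 s7=1 s4=1 s1=0 s6=0 s5=1
  Δ1: clk:1→0
  (1Δ to stable)
t=8 Δ0: s0=0 s3=1 clk=0 s2=1 s7=1 s4=1 s1=0 s6=0 s5=1
  Δ1: clk:0→1
  Δ2: s1:0→1
  Δ3: s4:1→0, s6:0→1
  Δ4: s2:1→0
  (4Δ to stable)
t=9 Δ0: s0=0 s3=1 clk=1 s2=0 s7=1 s4=0 s1=1 s6=1 s5=1
  Δ1: clk:1→0
  (1Δ to stable)
t=10 Δ0: s0=0 s3=1 clk=0 s2=0 s7=1 s4=0 s1=1 s6=1 s5=1
  Δ1: clk:0→1
  Δ2: s1:1→0
  Δ3: s4:0→1, s6:1→0
  Δ4: s2:0→1
  (4Δ to stable)
t=11 Δ0: s0=0 s3=1 clk=1 s2=1 s7=1 s4=1 s1=0 s6=0 s5=1
  Δ1: clk:1→0
  (1Δ to stable)
t=12 Δ0: s0=0 s3=1 clk=0 s2=1 s7=1 s4=1 s1=0 s6=0 s5=1
  Δ1: clk:0→1
  Δ2: s1:0→1
  Δ3: s4:1→0, s6:0→1
  Δ4: s2:1→0
  (4Δ to stable)
t=13 Δ0: s0=0 s3=1 clk=1 s2=0 s7=1 s4=0 s1=1 s6=1 s5=1
  Δ1: clk:1→0
  (1Δ to stable)
t=14 Δ0: s0=0 s3=1 clk=0 s2=0 s7=1 s4=0 s1=1 s6=1 s5=1
  Δ1: clk:0→1
  Δ2: s1:1→0
  Δ3: s4:0→1, s6:1→0
  Δ4: s2:0→1
  (4Δ to stable)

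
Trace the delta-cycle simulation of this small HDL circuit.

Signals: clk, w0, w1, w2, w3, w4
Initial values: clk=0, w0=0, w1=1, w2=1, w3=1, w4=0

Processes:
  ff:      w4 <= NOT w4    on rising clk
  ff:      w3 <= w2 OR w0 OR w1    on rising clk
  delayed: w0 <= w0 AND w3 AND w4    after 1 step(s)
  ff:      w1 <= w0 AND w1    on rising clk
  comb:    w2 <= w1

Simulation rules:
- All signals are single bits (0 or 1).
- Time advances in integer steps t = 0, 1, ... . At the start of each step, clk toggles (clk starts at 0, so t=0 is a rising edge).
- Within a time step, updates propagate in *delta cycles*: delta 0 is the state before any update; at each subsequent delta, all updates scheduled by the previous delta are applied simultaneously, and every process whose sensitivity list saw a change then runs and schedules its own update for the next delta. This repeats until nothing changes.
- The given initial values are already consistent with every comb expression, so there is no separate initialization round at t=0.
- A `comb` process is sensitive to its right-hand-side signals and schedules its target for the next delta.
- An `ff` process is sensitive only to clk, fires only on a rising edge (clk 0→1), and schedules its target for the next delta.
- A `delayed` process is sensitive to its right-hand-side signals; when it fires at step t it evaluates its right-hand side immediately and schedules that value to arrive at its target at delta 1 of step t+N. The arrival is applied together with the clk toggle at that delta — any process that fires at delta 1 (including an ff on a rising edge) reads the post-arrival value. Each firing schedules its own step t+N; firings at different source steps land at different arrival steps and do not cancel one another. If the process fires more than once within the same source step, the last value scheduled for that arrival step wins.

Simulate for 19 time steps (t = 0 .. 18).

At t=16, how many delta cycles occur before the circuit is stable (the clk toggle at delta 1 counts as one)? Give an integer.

2

t0.Δ0 w0=0 w3=1 clk=0 w2=1 w4=0 w1=1
t0.Δ1 w0=0 w3=1 clk=1 w2=1 w4=0 w1=1
t0.Δ2 w0=0 w3=1 clk=1 w2=1 w4=1 w1=0
t0.Δ3 w0=0 w3=1 clk=1 w2=0 w4=1 w1=0
t1.Δ0 w0=0 w3=1 clk=1 w2=0 w4=1 w1=0
t1.Δ1 w0=0 w3=1 clk=0 w2=0 w4=1 w1=0
t2.Δ0 w0=0 w3=1 clk=0 w2=0 w4=1 w1=0
t2.Δ1 w0=0 w3=1 clk=1 w2=0 w4=1 w1=0
t2.Δ2 w0=0 w3=0 clk=1 w2=0 w4=0 w1=0
t3.Δ0 w0=0 w3=0 clk=1 w2=0 w4=0 w1=0
t3.Δ1 w0=0 w3=0 clk=0 w2=0 w4=0 w1=0
t4.Δ0 w0=0 w3=0 clk=0 w2=0 w4=0 w1=0
t4.Δ1 w0=0 w3=0 clk=1 w2=0 w4=0 w1=0
t4.Δ2 w0=0 w3=0 clk=1 w2=0 w4=1 w1=0
t5.Δ0 w0=0 w3=0 clk=1 w2=0 w4=1 w1=0
t5.Δ1 w0=0 w3=0 clk=0 w2=0 w4=1 w1=0
t6.Δ0 w0=0 w3=0 clk=0 w2=0 w4=1 w1=0
t6.Δ1 w0=0 w3=0 clk=1 w2=0 w4=1 w1=0
t6.Δ2 w0=0 w3=0 clk=1 w2=0 w4=0 w1=0
t7.Δ0 w0=0 w3=0 clk=1 w2=0 w4=0 w1=0
t7.Δ1 w0=0 w3=0 clk=0 w2=0 w4=0 w1=0
t8.Δ0 w0=0 w3=0 clk=0 w2=0 w4=0 w1=0
t8.Δ1 w0=0 w3=0 clk=1 w2=0 w4=0 w1=0
t8.Δ2 w0=0 w3=0 clk=1 w2=0 w4=1 w1=0
t9.Δ0 w0=0 w3=0 clk=1 w2=0 w4=1 w1=0
t9.Δ1 w0=0 w3=0 clk=0 w2=0 w4=1 w1=0
t10.Δ0 w0=0 w3=0 clk=0 w2=0 w4=1 w1=0
t10.Δ1 w0=0 w3=0 clk=1 w2=0 w4=1 w1=0
t10.Δ2 w0=0 w3=0 clk=1 w2=0 w4=0 w1=0
t11.Δ0 w0=0 w3=0 clk=1 w2=0 w4=0 w1=0
t11.Δ1 w0=0 w3=0 clk=0 w2=0 w4=0 w1=0
t12.Δ0 w0=0 w3=0 clk=0 w2=0 w4=0 w1=0
t12.Δ1 w0=0 w3=0 clk=1 w2=0 w4=0 w1=0
t12.Δ2 w0=0 w3=0 clk=1 w2=0 w4=1 w1=0
t13.Δ0 w0=0 w3=0 clk=1 w2=0 w4=1 w1=0
t13.Δ1 w0=0 w3=0 clk=0 w2=0 w4=1 w1=0
t14.Δ0 w0=0 w3=0 clk=0 w2=0 w4=1 w1=0
t14.Δ1 w0=0 w3=0 clk=1 w2=0 w4=1 w1=0
t14.Δ2 w0=0 w3=0 clk=1 w2=0 w4=0 w1=0
t15.Δ0 w0=0 w3=0 clk=1 w2=0 w4=0 w1=0
t15.Δ1 w0=0 w3=0 clk=0 w2=0 w4=0 w1=0
t16.Δ0 w0=0 w3=0 clk=0 w2=0 w4=0 w1=0
t16.Δ1 w0=0 w3=0 clk=1 w2=0 w4=0 w1=0
t16.Δ2 w0=0 w3=0 clk=1 w2=0 w4=1 w1=0
t17.Δ0 w0=0 w3=0 clk=1 w2=0 w4=1 w1=0
t17.Δ1 w0=0 w3=0 clk=0 w2=0 w4=1 w1=0
t18.Δ0 w0=0 w3=0 clk=0 w2=0 w4=1 w1=0
t18.Δ1 w0=0 w3=0 clk=1 w2=0 w4=1 w1=0
t18.Δ2 w0=0 w3=0 clk=1 w2=0 w4=0 w1=0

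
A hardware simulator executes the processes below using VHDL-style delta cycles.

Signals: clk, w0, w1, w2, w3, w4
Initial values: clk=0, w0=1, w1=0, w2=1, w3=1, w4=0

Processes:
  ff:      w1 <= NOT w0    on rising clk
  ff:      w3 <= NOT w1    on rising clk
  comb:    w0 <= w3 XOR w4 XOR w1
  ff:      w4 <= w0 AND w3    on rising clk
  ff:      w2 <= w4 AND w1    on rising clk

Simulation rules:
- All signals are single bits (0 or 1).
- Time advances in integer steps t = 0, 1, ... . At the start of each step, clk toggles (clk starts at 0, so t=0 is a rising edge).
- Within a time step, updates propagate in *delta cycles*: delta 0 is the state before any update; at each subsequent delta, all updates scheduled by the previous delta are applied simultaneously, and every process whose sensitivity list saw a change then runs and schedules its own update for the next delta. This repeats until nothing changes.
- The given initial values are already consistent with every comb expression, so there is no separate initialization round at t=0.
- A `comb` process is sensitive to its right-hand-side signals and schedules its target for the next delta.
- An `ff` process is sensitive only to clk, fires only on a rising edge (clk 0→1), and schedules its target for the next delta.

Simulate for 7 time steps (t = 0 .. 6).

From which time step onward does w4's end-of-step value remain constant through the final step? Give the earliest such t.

t0.Δ0 w1=0 w3=1 clk=0 w4=0 w2=1 w0=1
t0.Δ1 w1=0 w3=1 clk=1 w4=0 w2=1 w0=1
t0.Δ2 w1=0 w3=1 clk=1 w4=1 w2=0 w0=1
t0.Δ3 w1=0 w3=1 clk=1 w4=1 w2=0 w0=0
t1.Δ0 w1=0 w3=1 clk=1 w4=1 w2=0 w0=0
t1.Δ1 w1=0 w3=1 clk=0 w4=1 w2=0 w0=0
t2.Δ0 w1=0 w3=1 clk=0 w4=1 w2=0 w0=0
t2.Δ1 w1=0 w3=1 clk=1 w4=1 w2=0 w0=0
t2.Δ2 w1=1 w3=1 clk=1 w4=0 w2=0 w0=0
t3.Δ0 w1=1 w3=1 clk=1 w4=0 w2=0 w0=0
t3.Δ1 w1=1 w3=1 clk=0 w4=0 w2=0 w0=0
t4.Δ0 w1=1 w3=1 clk=0 w4=0 w2=0 w0=0
t4.Δ1 w1=1 w3=1 clk=1 w4=0 w2=0 w0=0
t4.Δ2 w1=1 w3=0 clk=1 w4=0 w2=0 w0=0
t4.Δ3 w1=1 w3=0 clk=1 w4=0 w2=0 w0=1
t5.Δ0 w1=1 w3=0 clk=1 w4=0 w2=0 w0=1
t5.Δ1 w1=1 w3=0 clk=0 w4=0 w2=0 w0=1
t6.Δ0 w1=1 w3=0 clk=0 w4=0 w2=0 w0=1
t6.Δ1 w1=1 w3=0 clk=1 w4=0 w2=0 w0=1
t6.Δ2 w1=0 w3=0 clk=1 w4=0 w2=0 w0=1
t6.Δ3 w1=0 w3=0 clk=1 w4=0 w2=0 w0=0

2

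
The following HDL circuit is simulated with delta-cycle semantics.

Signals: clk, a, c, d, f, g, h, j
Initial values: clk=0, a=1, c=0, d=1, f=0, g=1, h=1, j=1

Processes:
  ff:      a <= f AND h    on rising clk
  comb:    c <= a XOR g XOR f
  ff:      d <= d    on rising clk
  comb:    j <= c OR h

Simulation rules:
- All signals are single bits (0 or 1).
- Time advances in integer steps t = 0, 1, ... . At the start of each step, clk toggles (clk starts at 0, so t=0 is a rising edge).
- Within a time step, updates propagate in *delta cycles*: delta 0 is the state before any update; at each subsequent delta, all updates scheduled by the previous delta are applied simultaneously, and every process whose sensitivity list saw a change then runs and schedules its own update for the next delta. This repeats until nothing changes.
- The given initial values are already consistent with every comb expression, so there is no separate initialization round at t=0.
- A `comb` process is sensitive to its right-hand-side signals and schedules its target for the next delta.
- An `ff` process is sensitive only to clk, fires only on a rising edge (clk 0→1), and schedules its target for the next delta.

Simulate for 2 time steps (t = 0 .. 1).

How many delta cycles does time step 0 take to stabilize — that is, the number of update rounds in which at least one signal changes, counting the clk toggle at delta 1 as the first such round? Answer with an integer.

t0.Δ0 g=1 h=1 d=1 c=0 j=1 a=1 clk=0 f=0
t0.Δ1 g=1 h=1 d=1 c=0 j=1 a=1 clk=1 f=0
t0.Δ2 g=1 h=1 d=1 c=0 j=1 a=0 clk=1 f=0
t0.Δ3 g=1 h=1 d=1 c=1 j=1 a=0 clk=1 f=0
t1.Δ0 g=1 h=1 d=1 c=1 j=1 a=0 clk=1 f=0
t1.Δ1 g=1 h=1 d=1 c=1 j=1 a=0 clk=0 f=0

3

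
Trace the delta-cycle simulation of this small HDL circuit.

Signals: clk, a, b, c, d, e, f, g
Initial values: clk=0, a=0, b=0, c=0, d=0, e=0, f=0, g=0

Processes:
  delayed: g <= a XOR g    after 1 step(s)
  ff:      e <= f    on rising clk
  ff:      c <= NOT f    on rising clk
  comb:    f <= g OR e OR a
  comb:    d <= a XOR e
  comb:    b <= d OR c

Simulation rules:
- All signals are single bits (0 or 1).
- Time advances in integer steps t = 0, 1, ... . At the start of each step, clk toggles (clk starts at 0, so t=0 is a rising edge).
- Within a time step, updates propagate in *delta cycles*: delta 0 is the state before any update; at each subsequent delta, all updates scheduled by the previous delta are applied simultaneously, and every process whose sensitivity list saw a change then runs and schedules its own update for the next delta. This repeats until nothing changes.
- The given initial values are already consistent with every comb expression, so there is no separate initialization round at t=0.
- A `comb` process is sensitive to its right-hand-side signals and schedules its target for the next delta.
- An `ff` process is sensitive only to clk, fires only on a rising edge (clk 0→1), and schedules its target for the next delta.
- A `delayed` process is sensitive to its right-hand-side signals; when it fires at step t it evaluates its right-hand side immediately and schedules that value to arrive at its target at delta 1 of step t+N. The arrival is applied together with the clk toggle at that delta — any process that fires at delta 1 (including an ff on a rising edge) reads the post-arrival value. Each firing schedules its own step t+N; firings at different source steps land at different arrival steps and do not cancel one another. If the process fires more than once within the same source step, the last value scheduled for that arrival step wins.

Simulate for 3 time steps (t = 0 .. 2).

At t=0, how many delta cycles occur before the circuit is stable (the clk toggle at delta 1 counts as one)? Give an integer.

t=0 Δ0: e=0 d=0 b=0 f=0 c=0 clk=0 a=0 g=0
  Δ1: clk:0→1
  Δ2: c:0→1
  Δ3: b:0→1
  (3Δ to stable)
t=1 Δ0: e=0 d=0 b=1 f=0 c=1 clk=1 a=0 g=0
  Δ1: clk:1→0
  (1Δ to stable)
t=2 Δ0: e=0 d=0 b=1 f=0 c=1 clk=0 a=0 g=0
  Δ1: clk:0→1
  (1Δ to stable)

3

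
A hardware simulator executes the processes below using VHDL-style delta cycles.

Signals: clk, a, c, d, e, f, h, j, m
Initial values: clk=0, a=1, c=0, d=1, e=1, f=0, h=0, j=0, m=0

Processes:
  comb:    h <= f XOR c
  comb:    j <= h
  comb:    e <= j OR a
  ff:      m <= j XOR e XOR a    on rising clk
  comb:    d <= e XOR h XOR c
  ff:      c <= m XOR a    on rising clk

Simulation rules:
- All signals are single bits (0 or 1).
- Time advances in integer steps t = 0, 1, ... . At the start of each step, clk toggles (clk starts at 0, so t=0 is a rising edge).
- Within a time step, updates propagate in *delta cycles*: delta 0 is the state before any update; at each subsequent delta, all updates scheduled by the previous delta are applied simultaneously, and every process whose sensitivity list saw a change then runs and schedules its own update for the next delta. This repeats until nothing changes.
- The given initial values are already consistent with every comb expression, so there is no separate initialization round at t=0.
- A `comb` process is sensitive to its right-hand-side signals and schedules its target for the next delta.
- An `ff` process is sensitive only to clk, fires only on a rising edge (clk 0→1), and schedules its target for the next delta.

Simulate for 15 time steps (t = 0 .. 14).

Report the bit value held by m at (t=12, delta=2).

t0.Δ0 clk=0 e=1 j=0 c=0 h=0 a=1 f=0 d=1 m=0
t0.Δ1 clk=1 e=1 j=0 c=0 h=0 a=1 f=0 d=1 m=0
t0.Δ2 clk=1 e=1 j=0 c=1 h=0 a=1 f=0 d=1 m=0
t0.Δ3 clk=1 e=1 j=0 c=1 h=1 a=1 f=0 d=0 m=0
t0.Δ4 clk=1 e=1 j=1 c=1 h=1 a=1 f=0 d=1 m=0
t1.Δ0 clk=1 e=1 j=1 c=1 h=1 a=1 f=0 d=1 m=0
t1.Δ1 clk=0 e=1 j=1 c=1 h=1 a=1 f=0 d=1 m=0
t2.Δ0 clk=0 e=1 j=1 c=1 h=1 a=1 f=0 d=1 m=0
t2.Δ1 clk=1 e=1 j=1 c=1 h=1 a=1 f=0 d=1 m=0
t2.Δ2 clk=1 e=1 j=1 c=1 h=1 a=1 f=0 d=1 m=1
t3.Δ0 clk=1 e=1 j=1 c=1 h=1 a=1 f=0 d=1 m=1
t3.Δ1 clk=0 e=1 j=1 c=1 h=1 a=1 f=0 d=1 m=1
t4.Δ0 clk=0 e=1 j=1 c=1 h=1 a=1 f=0 d=1 m=1
t4.Δ1 clk=1 e=1 j=1 c=1 h=1 a=1 f=0 d=1 m=1
t4.Δ2 clk=1 e=1 j=1 c=0 h=1 a=1 f=0 d=1 m=1
t4.Δ3 clk=1 e=1 j=1 c=0 h=0 a=1 f=0 d=0 m=1
t4.Δ4 clk=1 e=1 j=0 c=0 h=0 a=1 f=0 d=1 m=1
t5.Δ0 clk=1 e=1 j=0 c=0 h=0 a=1 f=0 d=1 m=1
t5.Δ1 clk=0 e=1 j=0 c=0 h=0 a=1 f=0 d=1 m=1
t6.Δ0 clk=0 e=1 j=0 c=0 h=0 a=1 f=0 d=1 m=1
t6.Δ1 clk=1 e=1 j=0 c=0 h=0 a=1 f=0 d=1 m=1
t6.Δ2 clk=1 e=1 j=0 c=0 h=0 a=1 f=0 d=1 m=0
t7.Δ0 clk=1 e=1 j=0 c=0 h=0 a=1 f=0 d=1 m=0
t7.Δ1 clk=0 e=1 j=0 c=0 h=0 a=1 f=0 d=1 m=0
t8.Δ0 clk=0 e=1 j=0 c=0 h=0 a=1 f=0 d=1 m=0
t8.Δ1 clk=1 e=1 j=0 c=0 h=0 a=1 f=0 d=1 m=0
t8.Δ2 clk=1 e=1 j=0 c=1 h=0 a=1 f=0 d=1 m=0
t8.Δ3 clk=1 e=1 j=0 c=1 h=1 a=1 f=0 d=0 m=0
t8.Δ4 clk=1 e=1 j=1 c=1 h=1 a=1 f=0 d=1 m=0
t9.Δ0 clk=1 e=1 j=1 c=1 h=1 a=1 f=0 d=1 m=0
t9.Δ1 clk=0 e=1 j=1 c=1 h=1 a=1 f=0 d=1 m=0
t10.Δ0 clk=0 e=1 j=1 c=1 h=1 a=1 f=0 d=1 m=0
t10.Δ1 clk=1 e=1 j=1 c=1 h=1 a=1 f=0 d=1 m=0
t10.Δ2 clk=1 e=1 j=1 c=1 h=1 a=1 f=0 d=1 m=1
t11.Δ0 clk=1 e=1 j=1 c=1 h=1 a=1 f=0 d=1 m=1
t11.Δ1 clk=0 e=1 j=1 c=1 h=1 a=1 f=0 d=1 m=1
t12.Δ0 clk=0 e=1 j=1 c=1 h=1 a=1 f=0 d=1 m=1
t12.Δ1 clk=1 e=1 j=1 c=1 h=1 a=1 f=0 d=1 m=1
t12.Δ2 clk=1 e=1 j=1 c=0 h=1 a=1 f=0 d=1 m=1
t12.Δ3 clk=1 e=1 j=1 c=0 h=0 a=1 f=0 d=0 m=1
t12.Δ4 clk=1 e=1 j=0 c=0 h=0 a=1 f=0 d=1 m=1
t13.Δ0 clk=1 e=1 j=0 c=0 h=0 a=1 f=0 d=1 m=1
t13.Δ1 clk=0 e=1 j=0 c=0 h=0 a=1 f=0 d=1 m=1
t14.Δ0 clk=0 e=1 j=0 c=0 h=0 a=1 f=0 d=1 m=1
t14.Δ1 clk=1 e=1 j=0 c=0 h=0 a=1 f=0 d=1 m=1
t14.Δ2 clk=1 e=1 j=0 c=0 h=0 a=1 f=0 d=1 m=0

1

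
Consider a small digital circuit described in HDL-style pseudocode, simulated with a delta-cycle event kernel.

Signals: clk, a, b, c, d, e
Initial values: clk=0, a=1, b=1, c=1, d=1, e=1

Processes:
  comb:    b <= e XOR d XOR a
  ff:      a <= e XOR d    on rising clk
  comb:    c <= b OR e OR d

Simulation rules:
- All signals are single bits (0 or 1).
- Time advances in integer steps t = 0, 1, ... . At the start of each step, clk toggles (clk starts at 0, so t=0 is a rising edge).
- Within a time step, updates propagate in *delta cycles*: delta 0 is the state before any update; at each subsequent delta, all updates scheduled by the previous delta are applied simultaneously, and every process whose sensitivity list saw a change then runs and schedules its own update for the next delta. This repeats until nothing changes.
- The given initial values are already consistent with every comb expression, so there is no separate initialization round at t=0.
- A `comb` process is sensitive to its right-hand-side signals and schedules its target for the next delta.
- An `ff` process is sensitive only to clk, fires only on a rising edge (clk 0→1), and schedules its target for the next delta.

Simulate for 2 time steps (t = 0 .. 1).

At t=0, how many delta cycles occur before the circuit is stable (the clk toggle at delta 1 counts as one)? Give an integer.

[bits: d,b,a,c,e,clk]
t=0: Δ0=111110 Δ1=111111 Δ2=110111 Δ3=100111 | 3Δ
t=1: Δ0=100111 Δ1=100110 | 1Δ

3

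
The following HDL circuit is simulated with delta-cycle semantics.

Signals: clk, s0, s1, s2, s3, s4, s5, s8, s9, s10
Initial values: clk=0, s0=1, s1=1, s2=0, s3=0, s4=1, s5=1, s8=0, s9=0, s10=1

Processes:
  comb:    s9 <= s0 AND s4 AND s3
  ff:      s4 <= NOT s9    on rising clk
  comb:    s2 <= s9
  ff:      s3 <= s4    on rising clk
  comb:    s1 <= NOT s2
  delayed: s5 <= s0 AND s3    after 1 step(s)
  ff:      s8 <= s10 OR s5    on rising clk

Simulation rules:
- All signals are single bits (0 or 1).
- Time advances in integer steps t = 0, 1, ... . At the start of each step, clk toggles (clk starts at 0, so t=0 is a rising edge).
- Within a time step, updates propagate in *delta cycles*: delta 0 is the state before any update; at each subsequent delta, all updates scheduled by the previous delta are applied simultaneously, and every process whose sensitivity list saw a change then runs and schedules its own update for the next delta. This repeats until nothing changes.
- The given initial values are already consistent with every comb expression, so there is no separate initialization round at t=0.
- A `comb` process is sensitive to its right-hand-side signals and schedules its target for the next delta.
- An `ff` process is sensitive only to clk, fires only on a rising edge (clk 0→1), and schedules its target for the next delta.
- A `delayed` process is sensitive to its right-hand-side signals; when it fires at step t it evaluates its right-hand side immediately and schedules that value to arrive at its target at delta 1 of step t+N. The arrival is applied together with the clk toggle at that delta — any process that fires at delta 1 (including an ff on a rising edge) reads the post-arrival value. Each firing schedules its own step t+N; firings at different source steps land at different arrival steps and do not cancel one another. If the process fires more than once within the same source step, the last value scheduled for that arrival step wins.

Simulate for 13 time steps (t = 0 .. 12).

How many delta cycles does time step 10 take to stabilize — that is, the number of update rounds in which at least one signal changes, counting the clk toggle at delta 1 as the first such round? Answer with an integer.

[bits: s5,s2,s4,clk,s9,s10,s3,s1,s0,s8]
t=0: Δ0=1010010110 Δ1=1011010110 Δ2=1011011111 Δ3=1011111111 Δ4=1111111111 Δ5=1111111011 | 5Δ
t=1: Δ0=1111111011 Δ1=1110111011 | 1Δ
t=2: Δ0=1110111011 Δ1=1111111011 Δ2=1101111011 Δ3=1101011011 Δ4=1001011011 Δ5=1001011111 | 5Δ
t=3: Δ0=1001011111 Δ1=1000011111 | 1Δ
t=4: Δ0=1000011111 Δ1=1001011111 Δ2=1011010111 | 2Δ
t=5: Δ0=1011010111 Δ1=0010010111 | 1Δ
t=6: Δ0=0010010111 Δ1=0011010111 Δ2=0011011111 Δ3=0011111111 Δ4=0111111111 Δ5=0111111011 | 5Δ
t=7: Δ0=0111111011 Δ1=1110111011 | 1Δ
t=8: Δ0=1110111011 Δ1=1111111011 Δ2=1101111011 Δ3=1101011011 Δ4=1001011011 Δ5=1001011111 | 5Δ
t=9: Δ0=1001011111 Δ1=1000011111 | 1Δ
t=10: Δ0=1000011111 Δ1=1001011111 Δ2=1011010111 | 2Δ
t=11: Δ0=1011010111 Δ1=0010010111 | 1Δ
t=12: Δ0=0010010111 Δ1=0011010111 Δ2=0011011111 Δ3=0011111111 Δ4=0111111111 Δ5=0111111011 | 5Δ

2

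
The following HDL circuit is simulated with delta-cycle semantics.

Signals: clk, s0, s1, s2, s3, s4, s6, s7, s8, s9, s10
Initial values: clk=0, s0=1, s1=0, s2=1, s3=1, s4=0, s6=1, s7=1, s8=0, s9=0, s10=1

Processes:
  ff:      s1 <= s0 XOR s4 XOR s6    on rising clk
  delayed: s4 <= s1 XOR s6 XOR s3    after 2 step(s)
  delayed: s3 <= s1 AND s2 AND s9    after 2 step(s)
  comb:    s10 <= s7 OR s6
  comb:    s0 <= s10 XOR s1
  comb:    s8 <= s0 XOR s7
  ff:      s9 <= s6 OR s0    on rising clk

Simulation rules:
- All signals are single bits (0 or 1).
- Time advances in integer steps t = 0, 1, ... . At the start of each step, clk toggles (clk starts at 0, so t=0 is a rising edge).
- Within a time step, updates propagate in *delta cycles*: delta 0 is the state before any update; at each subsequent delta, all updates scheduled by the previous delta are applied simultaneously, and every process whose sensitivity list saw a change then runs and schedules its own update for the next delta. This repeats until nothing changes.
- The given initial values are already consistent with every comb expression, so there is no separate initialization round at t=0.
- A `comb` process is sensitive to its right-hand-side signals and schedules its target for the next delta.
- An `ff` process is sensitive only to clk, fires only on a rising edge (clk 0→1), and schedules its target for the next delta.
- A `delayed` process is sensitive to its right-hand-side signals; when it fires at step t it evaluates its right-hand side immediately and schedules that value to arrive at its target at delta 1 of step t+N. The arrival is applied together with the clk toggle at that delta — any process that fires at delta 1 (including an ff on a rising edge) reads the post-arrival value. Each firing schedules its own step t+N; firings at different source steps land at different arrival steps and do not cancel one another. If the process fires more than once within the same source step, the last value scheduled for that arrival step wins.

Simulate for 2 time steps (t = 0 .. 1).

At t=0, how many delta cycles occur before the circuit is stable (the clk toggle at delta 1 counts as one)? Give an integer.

2

t0.Δ0 s10=1 s8=0 s9=0 s4=0 clk=0 s2=1 s7=1 s3=1 s1=0 s6=1 s0=1
t0.Δ1 s10=1 s8=0 s9=0 s4=0 clk=1 s2=1 s7=1 s3=1 s1=0 s6=1 s0=1
t0.Δ2 s10=1 s8=0 s9=1 s4=0 clk=1 s2=1 s7=1 s3=1 s1=0 s6=1 s0=1
t1.Δ0 s10=1 s8=0 s9=1 s4=0 clk=1 s2=1 s7=1 s3=1 s1=0 s6=1 s0=1
t1.Δ1 s10=1 s8=0 s9=1 s4=0 clk=0 s2=1 s7=1 s3=1 s1=0 s6=1 s0=1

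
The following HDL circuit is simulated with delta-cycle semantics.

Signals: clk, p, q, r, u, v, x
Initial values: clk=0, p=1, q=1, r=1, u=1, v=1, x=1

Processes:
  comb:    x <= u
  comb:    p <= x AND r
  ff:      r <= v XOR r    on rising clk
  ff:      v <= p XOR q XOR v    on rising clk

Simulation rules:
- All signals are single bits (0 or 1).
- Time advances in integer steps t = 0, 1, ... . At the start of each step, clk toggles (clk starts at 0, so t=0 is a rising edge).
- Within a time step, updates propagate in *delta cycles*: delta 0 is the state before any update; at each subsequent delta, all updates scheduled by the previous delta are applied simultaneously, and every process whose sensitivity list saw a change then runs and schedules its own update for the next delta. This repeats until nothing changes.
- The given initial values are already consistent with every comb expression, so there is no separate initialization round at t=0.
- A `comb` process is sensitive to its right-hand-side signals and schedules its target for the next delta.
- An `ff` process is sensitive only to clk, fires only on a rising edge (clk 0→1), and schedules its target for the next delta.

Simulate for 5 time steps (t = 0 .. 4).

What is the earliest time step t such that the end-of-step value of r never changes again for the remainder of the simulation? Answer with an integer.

2

[bits: p,clk,q,x,r,u,v]
t=0: Δ0=1011111 Δ1=1111111 Δ2=1111011 Δ3=0111011 | 3Δ
t=1: Δ0=0111011 Δ1=0011011 | 1Δ
t=2: Δ0=0011011 Δ1=0111011 Δ2=0111110 Δ3=1111110 | 3Δ
t=3: Δ0=1111110 Δ1=1011110 | 1Δ
t=4: Δ0=1011110 Δ1=1111110 | 1Δ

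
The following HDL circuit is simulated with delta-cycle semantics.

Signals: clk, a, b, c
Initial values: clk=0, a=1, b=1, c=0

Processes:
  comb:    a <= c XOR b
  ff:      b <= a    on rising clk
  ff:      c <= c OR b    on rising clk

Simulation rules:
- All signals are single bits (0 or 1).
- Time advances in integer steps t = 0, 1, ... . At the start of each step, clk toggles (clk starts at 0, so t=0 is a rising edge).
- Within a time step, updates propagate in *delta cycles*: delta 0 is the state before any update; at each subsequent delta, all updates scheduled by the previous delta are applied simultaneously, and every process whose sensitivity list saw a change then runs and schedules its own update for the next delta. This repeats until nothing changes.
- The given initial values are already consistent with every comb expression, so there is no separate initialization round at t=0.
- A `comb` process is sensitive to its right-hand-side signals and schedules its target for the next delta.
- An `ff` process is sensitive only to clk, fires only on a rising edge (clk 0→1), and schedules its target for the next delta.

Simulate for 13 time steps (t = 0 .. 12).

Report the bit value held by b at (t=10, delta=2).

t0.Δ0 b=1 c=0 clk=0 a=1
t0.Δ1 b=1 c=0 clk=1 a=1
t0.Δ2 b=1 c=1 clk=1 a=1
t0.Δ3 b=1 c=1 clk=1 a=0
t1.Δ0 b=1 c=1 clk=1 a=0
t1.Δ1 b=1 c=1 clk=0 a=0
t2.Δ0 b=1 c=1 clk=0 a=0
t2.Δ1 b=1 c=1 clk=1 a=0
t2.Δ2 b=0 c=1 clk=1 a=0
t2.Δ3 b=0 c=1 clk=1 a=1
t3.Δ0 b=0 c=1 clk=1 a=1
t3.Δ1 b=0 c=1 clk=0 a=1
t4.Δ0 b=0 c=1 clk=0 a=1
t4.Δ1 b=0 c=1 clk=1 a=1
t4.Δ2 b=1 c=1 clk=1 a=1
t4.Δ3 b=1 c=1 clk=1 a=0
t5.Δ0 b=1 c=1 clk=1 a=0
t5.Δ1 b=1 c=1 clk=0 a=0
t6.Δ0 b=1 c=1 clk=0 a=0
t6.Δ1 b=1 c=1 clk=1 a=0
t6.Δ2 b=0 c=1 clk=1 a=0
t6.Δ3 b=0 c=1 clk=1 a=1
t7.Δ0 b=0 c=1 clk=1 a=1
t7.Δ1 b=0 c=1 clk=0 a=1
t8.Δ0 b=0 c=1 clk=0 a=1
t8.Δ1 b=0 c=1 clk=1 a=1
t8.Δ2 b=1 c=1 clk=1 a=1
t8.Δ3 b=1 c=1 clk=1 a=0
t9.Δ0 b=1 c=1 clk=1 a=0
t9.Δ1 b=1 c=1 clk=0 a=0
t10.Δ0 b=1 c=1 clk=0 a=0
t10.Δ1 b=1 c=1 clk=1 a=0
t10.Δ2 b=0 c=1 clk=1 a=0
t10.Δ3 b=0 c=1 clk=1 a=1
t11.Δ0 b=0 c=1 clk=1 a=1
t11.Δ1 b=0 c=1 clk=0 a=1
t12.Δ0 b=0 c=1 clk=0 a=1
t12.Δ1 b=0 c=1 clk=1 a=1
t12.Δ2 b=1 c=1 clk=1 a=1
t12.Δ3 b=1 c=1 clk=1 a=0

0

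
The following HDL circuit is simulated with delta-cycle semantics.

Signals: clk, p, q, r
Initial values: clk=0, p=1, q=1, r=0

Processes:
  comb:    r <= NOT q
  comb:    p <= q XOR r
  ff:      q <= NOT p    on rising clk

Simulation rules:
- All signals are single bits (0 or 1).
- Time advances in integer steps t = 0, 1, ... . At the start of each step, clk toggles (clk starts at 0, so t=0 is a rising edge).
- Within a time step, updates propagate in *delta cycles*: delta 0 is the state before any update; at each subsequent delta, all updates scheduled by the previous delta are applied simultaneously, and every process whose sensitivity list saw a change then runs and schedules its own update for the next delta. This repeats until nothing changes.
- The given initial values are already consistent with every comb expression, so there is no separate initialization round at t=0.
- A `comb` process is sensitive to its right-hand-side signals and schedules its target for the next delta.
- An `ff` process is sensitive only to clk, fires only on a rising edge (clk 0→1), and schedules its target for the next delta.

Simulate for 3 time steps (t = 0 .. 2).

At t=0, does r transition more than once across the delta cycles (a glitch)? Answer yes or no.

no

t=0 Δ0: p=1 q=1 clk=0 r=0
  Δ1: clk:0→1
  Δ2: q:1→0
  Δ3: p:1→0, r:0→1
  Δ4: p:0→1
  (4Δ to stable)
t=1 Δ0: p=1 q=0 clk=1 r=1
  Δ1: clk:1→0
  (1Δ to stable)
t=2 Δ0: p=1 q=0 clk=0 r=1
  Δ1: clk:0→1
  (1Δ to stable)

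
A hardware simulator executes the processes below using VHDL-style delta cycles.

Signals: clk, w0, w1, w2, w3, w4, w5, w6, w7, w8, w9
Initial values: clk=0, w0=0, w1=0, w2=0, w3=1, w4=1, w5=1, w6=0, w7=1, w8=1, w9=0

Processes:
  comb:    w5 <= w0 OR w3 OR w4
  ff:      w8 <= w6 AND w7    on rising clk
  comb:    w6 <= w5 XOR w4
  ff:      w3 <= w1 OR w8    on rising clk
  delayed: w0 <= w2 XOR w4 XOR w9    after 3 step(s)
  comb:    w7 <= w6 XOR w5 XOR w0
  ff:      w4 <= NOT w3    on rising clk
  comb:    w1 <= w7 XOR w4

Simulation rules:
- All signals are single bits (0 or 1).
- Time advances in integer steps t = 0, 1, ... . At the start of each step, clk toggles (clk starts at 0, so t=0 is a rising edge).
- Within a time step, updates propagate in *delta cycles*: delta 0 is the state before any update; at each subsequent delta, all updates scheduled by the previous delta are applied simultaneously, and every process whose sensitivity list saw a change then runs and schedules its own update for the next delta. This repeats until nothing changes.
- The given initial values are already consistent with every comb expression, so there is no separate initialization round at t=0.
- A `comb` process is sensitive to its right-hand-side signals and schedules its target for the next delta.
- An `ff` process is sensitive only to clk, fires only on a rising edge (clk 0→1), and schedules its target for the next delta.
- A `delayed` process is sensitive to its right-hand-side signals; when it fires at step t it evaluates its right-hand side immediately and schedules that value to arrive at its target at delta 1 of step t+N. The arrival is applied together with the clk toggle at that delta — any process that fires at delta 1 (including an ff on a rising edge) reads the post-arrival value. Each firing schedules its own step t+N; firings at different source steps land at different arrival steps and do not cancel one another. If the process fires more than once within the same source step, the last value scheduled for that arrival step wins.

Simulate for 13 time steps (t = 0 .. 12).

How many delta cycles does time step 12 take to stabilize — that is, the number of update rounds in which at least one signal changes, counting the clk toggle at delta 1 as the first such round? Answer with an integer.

2

t0.Δ0 w1=0 w6=0 w3=1 w2=0 clk=0 w4=1 w5=1 w9=0 w7=1 w8=1 w0=0
t0.Δ1 w1=0 w6=0 w3=1 w2=0 clk=1 w4=1 w5=1 w9=0 w7=1 w8=1 w0=0
t0.Δ2 w1=0 w6=0 w3=1 w2=0 clk=1 w4=0 w5=1 w9=0 w7=1 w8=0 w0=0
t0.Δ3 w1=1 w6=1 w3=1 w2=0 clk=1 w4=0 w5=1 w9=0 w7=1 w8=0 w0=0
t0.Δ4 w1=1 w6=1 w3=1 w2=0 clk=1 w4=0 w5=1 w9=0 w7=0 w8=0 w0=0
t0.Δ5 w1=0 w6=1 w3=1 w2=0 clk=1 w4=0 w5=1 w9=0 w7=0 w8=0 w0=0
t1.Δ0 w1=0 w6=1 w3=1 w2=0 clk=1 w4=0 w5=1 w9=0 w7=0 w8=0 w0=0
t1.Δ1 w1=0 w6=1 w3=1 w2=0 clk=0 w4=0 w5=1 w9=0 w7=0 w8=0 w0=0
t2.Δ0 w1=0 w6=1 w3=1 w2=0 clk=0 w4=0 w5=1 w9=0 w7=0 w8=0 w0=0
t2.Δ1 w1=0 w6=1 w3=1 w2=0 clk=1 w4=0 w5=1 w9=0 w7=0 w8=0 w0=0
t2.Δ2 w1=0 w6=1 w3=0 w2=0 clk=1 w4=0 w5=1 w9=0 w7=0 w8=0 w0=0
t2.Δ3 w1=0 w6=1 w3=0 w2=0 clk=1 w4=0 w5=0 w9=0 w7=0 w8=0 w0=0
t2.Δ4 w1=0 w6=0 w3=0 w2=0 clk=1 w4=0 w5=0 w9=0 w7=1 w8=0 w0=0
t2.Δ5 w1=1 w6=0 w3=0 w2=0 clk=1 w4=0 w5=0 w9=0 w7=0 w8=0 w0=0
t2.Δ6 w1=0 w6=0 w3=0 w2=0 clk=1 w4=0 w5=0 w9=0 w7=0 w8=0 w0=0
t3.Δ0 w1=0 w6=0 w3=0 w2=0 clk=1 w4=0 w5=0 w9=0 w7=0 w8=0 w0=0
t3.Δ1 w1=0 w6=0 w3=0 w2=0 clk=0 w4=0 w5=0 w9=0 w7=0 w8=0 w0=0
t4.Δ0 w1=0 w6=0 w3=0 w2=0 clk=0 w4=0 w5=0 w9=0 w7=0 w8=0 w0=0
t4.Δ1 w1=0 w6=0 w3=0 w2=0 clk=1 w4=0 w5=0 w9=0 w7=0 w8=0 w0=0
t4.Δ2 w1=0 w6=0 w3=0 w2=0 clk=1 w4=1 w5=0 w9=0 w7=0 w8=0 w0=0
t4.Δ3 w1=1 w6=1 w3=0 w2=0 clk=1 w4=1 w5=1 w9=0 w7=0 w8=0 w0=0
t4.Δ4 w1=1 w6=0 w3=0 w2=0 clk=1 w4=1 w5=1 w9=0 w7=0 w8=0 w0=0
t4.Δ5 w1=1 w6=0 w3=0 w2=0 clk=1 w4=1 w5=1 w9=0 w7=1 w8=0 w0=0
t4.Δ6 w1=0 w6=0 w3=0 w2=0 clk=1 w4=1 w5=1 w9=0 w7=1 w8=0 w0=0
t5.Δ0 w1=0 w6=0 w3=0 w2=0 clk=1 w4=1 w5=1 w9=0 w7=1 w8=0 w0=0
t5.Δ1 w1=0 w6=0 w3=0 w2=0 clk=0 w4=1 w5=1 w9=0 w7=1 w8=0 w0=0
t6.Δ0 w1=0 w6=0 w3=0 w2=0 clk=0 w4=1 w5=1 w9=0 w7=1 w8=0 w0=0
t6.Δ1 w1=0 w6=0 w3=0 w2=0 clk=1 w4=1 w5=1 w9=0 w7=1 w8=0 w0=0
t7.Δ0 w1=0 w6=0 w3=0 w2=0 clk=1 w4=1 w5=1 w9=0 w7=1 w8=0 w0=0
t7.Δ1 w1=0 w6=0 w3=0 w2=0 clk=0 w4=1 w5=1 w9=0 w7=1 w8=0 w0=1
t7.Δ2 w1=0 w6=0 w3=0 w2=0 clk=0 w4=1 w5=1 w9=0 w7=0 w8=0 w0=1
t7.Δ3 w1=1 w6=0 w3=0 w2=0 clk=0 w4=1 w5=1 w9=0 w7=0 w8=0 w0=1
t8.Δ0 w1=1 w6=0 w3=0 w2=0 clk=0 w4=1 w5=1 w9=0 w7=0 w8=0 w0=1
t8.Δ1 w1=1 w6=0 w3=0 w2=0 clk=1 w4=1 w5=1 w9=0 w7=0 w8=0 w0=1
t8.Δ2 w1=1 w6=0 w3=1 w2=0 clk=1 w4=1 w5=1 w9=0 w7=0 w8=0 w0=1
t9.Δ0 w1=1 w6=0 w3=1 w2=0 clk=1 w4=1 w5=1 w9=0 w7=0 w8=0 w0=1
t9.Δ1 w1=1 w6=0 w3=1 w2=0 clk=0 w4=1 w5=1 w9=0 w7=0 w8=0 w0=1
t10.Δ0 w1=1 w6=0 w3=1 w2=0 clk=0 w4=1 w5=1 w9=0 w7=0 w8=0 w0=1
t10.Δ1 w1=1 w6=0 w3=1 w2=0 clk=1 w4=1 w5=1 w9=0 w7=0 w8=0 w0=1
t10.Δ2 w1=1 w6=0 w3=1 w2=0 clk=1 w4=0 w5=1 w9=0 w7=0 w8=0 w0=1
t10.Δ3 w1=0 w6=1 w3=1 w2=0 clk=1 w4=0 w5=1 w9=0 w7=0 w8=0 w0=1
t10.Δ4 w1=0 w6=1 w3=1 w2=0 clk=1 w4=0 w5=1 w9=0 w7=1 w8=0 w0=1
t10.Δ5 w1=1 w6=1 w3=1 w2=0 clk=1 w4=0 w5=1 w9=0 w7=1 w8=0 w0=1
t11.Δ0 w1=1 w6=1 w3=1 w2=0 clk=1 w4=0 w5=1 w9=0 w7=1 w8=0 w0=1
t11.Δ1 w1=1 w6=1 w3=1 w2=0 clk=0 w4=0 w5=1 w9=0 w7=1 w8=0 w0=1
t12.Δ0 w1=1 w6=1 w3=1 w2=0 clk=0 w4=0 w5=1 w9=0 w7=1 w8=0 w0=1
t12.Δ1 w1=1 w6=1 w3=1 w2=0 clk=1 w4=0 w5=1 w9=0 w7=1 w8=0 w0=1
t12.Δ2 w1=1 w6=1 w3=1 w2=0 clk=1 w4=0 w5=1 w9=0 w7=1 w8=1 w0=1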